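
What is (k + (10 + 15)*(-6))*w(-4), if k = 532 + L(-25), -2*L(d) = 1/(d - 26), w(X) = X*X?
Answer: 311720/51 ≈ 6112.2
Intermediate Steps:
w(X) = X²
L(d) = -1/(2*(-26 + d)) (L(d) = -1/(2*(d - 26)) = -1/(2*(-26 + d)))
k = 54265/102 (k = 532 - 1/(-52 + 2*(-25)) = 532 - 1/(-52 - 50) = 532 - 1/(-102) = 532 - 1*(-1/102) = 532 + 1/102 = 54265/102 ≈ 532.01)
(k + (10 + 15)*(-6))*w(-4) = (54265/102 + (10 + 15)*(-6))*(-4)² = (54265/102 + 25*(-6))*16 = (54265/102 - 150)*16 = (38965/102)*16 = 311720/51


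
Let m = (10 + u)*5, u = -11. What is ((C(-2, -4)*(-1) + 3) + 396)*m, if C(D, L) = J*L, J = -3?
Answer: -1935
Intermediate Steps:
C(D, L) = -3*L
m = -5 (m = (10 - 11)*5 = -1*5 = -5)
((C(-2, -4)*(-1) + 3) + 396)*m = ((-3*(-4)*(-1) + 3) + 396)*(-5) = ((12*(-1) + 3) + 396)*(-5) = ((-12 + 3) + 396)*(-5) = (-9 + 396)*(-5) = 387*(-5) = -1935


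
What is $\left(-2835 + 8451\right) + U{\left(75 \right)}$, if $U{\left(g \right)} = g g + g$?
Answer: $11316$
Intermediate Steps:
$U{\left(g \right)} = g + g^{2}$ ($U{\left(g \right)} = g^{2} + g = g + g^{2}$)
$\left(-2835 + 8451\right) + U{\left(75 \right)} = \left(-2835 + 8451\right) + 75 \left(1 + 75\right) = 5616 + 75 \cdot 76 = 5616 + 5700 = 11316$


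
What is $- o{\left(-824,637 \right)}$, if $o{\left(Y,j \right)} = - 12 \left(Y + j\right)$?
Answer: $-2244$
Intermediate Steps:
$o{\left(Y,j \right)} = - 12 Y - 12 j$
$- o{\left(-824,637 \right)} = - (\left(-12\right) \left(-824\right) - 7644) = - (9888 - 7644) = \left(-1\right) 2244 = -2244$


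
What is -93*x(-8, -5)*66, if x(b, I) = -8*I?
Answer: -245520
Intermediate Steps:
-93*x(-8, -5)*66 = -(-744)*(-5)*66 = -93*40*66 = -3720*66 = -245520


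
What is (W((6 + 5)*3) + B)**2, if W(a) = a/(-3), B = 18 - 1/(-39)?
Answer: 75076/1521 ≈ 49.360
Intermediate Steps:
B = 703/39 (B = 18 - 1*(-1/39) = 18 + 1/39 = 703/39 ≈ 18.026)
W(a) = -a/3 (W(a) = a*(-1/3) = -a/3)
(W((6 + 5)*3) + B)**2 = (-(6 + 5)*3/3 + 703/39)**2 = (-11*3/3 + 703/39)**2 = (-1/3*33 + 703/39)**2 = (-11 + 703/39)**2 = (274/39)**2 = 75076/1521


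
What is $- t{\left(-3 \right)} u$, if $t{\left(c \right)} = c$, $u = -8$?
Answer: $-24$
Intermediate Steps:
$- t{\left(-3 \right)} u = \left(-1\right) \left(-3\right) \left(-8\right) = 3 \left(-8\right) = -24$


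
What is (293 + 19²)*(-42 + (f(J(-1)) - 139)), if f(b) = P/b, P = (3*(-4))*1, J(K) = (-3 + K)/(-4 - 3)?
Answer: -132108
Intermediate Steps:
J(K) = 3/7 - K/7 (J(K) = (-3 + K)/(-7) = (-3 + K)*(-⅐) = 3/7 - K/7)
P = -12 (P = -12*1 = -12)
f(b) = -12/b
(293 + 19²)*(-42 + (f(J(-1)) - 139)) = (293 + 19²)*(-42 + (-12/(3/7 - ⅐*(-1)) - 139)) = (293 + 361)*(-42 + (-12/(3/7 + ⅐) - 139)) = 654*(-42 + (-12/4/7 - 139)) = 654*(-42 + (-12*7/4 - 139)) = 654*(-42 + (-21 - 139)) = 654*(-42 - 160) = 654*(-202) = -132108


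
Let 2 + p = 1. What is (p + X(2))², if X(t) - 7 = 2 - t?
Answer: 36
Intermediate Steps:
X(t) = 9 - t (X(t) = 7 + (2 - t) = 9 - t)
p = -1 (p = -2 + 1 = -1)
(p + X(2))² = (-1 + (9 - 1*2))² = (-1 + (9 - 2))² = (-1 + 7)² = 6² = 36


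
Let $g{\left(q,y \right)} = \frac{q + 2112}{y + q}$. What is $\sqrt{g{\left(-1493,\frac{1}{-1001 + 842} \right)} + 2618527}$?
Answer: $\frac{\sqrt{36890498110047085}}{118694} \approx 1618.2$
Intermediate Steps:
$g{\left(q,y \right)} = \frac{2112 + q}{q + y}$
$\sqrt{g{\left(-1493,\frac{1}{-1001 + 842} \right)} + 2618527} = \sqrt{\frac{2112 - 1493}{-1493 + \frac{1}{-1001 + 842}} + 2618527} = \sqrt{\frac{1}{-1493 + \frac{1}{-159}} \cdot 619 + 2618527} = \sqrt{\frac{1}{-1493 - \frac{1}{159}} \cdot 619 + 2618527} = \sqrt{\frac{1}{- \frac{237388}{159}} \cdot 619 + 2618527} = \sqrt{\left(- \frac{159}{237388}\right) 619 + 2618527} = \sqrt{- \frac{98421}{237388} + 2618527} = \sqrt{\frac{621606789055}{237388}} = \frac{\sqrt{36890498110047085}}{118694}$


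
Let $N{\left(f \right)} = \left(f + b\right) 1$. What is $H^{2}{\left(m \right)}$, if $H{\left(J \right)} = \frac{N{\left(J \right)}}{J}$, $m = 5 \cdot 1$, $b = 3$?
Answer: $\frac{64}{25} \approx 2.56$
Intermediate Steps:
$N{\left(f \right)} = 3 + f$ ($N{\left(f \right)} = \left(f + 3\right) 1 = \left(3 + f\right) 1 = 3 + f$)
$m = 5$
$H{\left(J \right)} = \frac{3 + J}{J}$
$H^{2}{\left(m \right)} = \left(\frac{3 + 5}{5}\right)^{2} = \left(\frac{1}{5} \cdot 8\right)^{2} = \left(\frac{8}{5}\right)^{2} = \frac{64}{25}$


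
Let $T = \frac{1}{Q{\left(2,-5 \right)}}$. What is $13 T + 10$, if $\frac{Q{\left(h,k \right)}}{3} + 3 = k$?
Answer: $\frac{227}{24} \approx 9.4583$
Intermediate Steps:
$Q{\left(h,k \right)} = -9 + 3 k$
$T = - \frac{1}{24}$ ($T = \frac{1}{-9 + 3 \left(-5\right)} = \frac{1}{-9 - 15} = \frac{1}{-24} = - \frac{1}{24} \approx -0.041667$)
$13 T + 10 = 13 \left(- \frac{1}{24}\right) + 10 = - \frac{13}{24} + 10 = \frac{227}{24}$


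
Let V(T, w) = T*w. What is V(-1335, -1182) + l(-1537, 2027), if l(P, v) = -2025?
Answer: 1575945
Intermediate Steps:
V(-1335, -1182) + l(-1537, 2027) = -1335*(-1182) - 2025 = 1577970 - 2025 = 1575945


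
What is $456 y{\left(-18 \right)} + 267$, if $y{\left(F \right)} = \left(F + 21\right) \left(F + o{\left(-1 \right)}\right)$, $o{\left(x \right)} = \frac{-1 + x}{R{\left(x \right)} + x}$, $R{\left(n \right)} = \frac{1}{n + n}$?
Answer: $-22533$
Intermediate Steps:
$R{\left(n \right)} = \frac{1}{2 n}$
$o{\left(x \right)} = \frac{-1 + x}{x + \frac{1}{2 x}}$ ($o{\left(x \right)} = \frac{-1 + x}{\frac{1}{2 x} + x} = \frac{-1 + x}{x + \frac{1}{2 x}}$)
$y{\left(F \right)} = \left(21 + F\right) \left(\frac{4}{3} + F\right)$ ($y{\left(F \right)} = \left(F + 21\right) \left(F + 2 \left(-1\right) \frac{1}{1 + 2 \left(-1\right)^{2}} \left(-1 - 1\right)\right) = \left(21 + F\right) \left(F + 2 \left(-1\right) \frac{1}{1 + 2 \cdot 1} \left(-2\right)\right) = \left(21 + F\right) \left(F + 2 \left(-1\right) \frac{1}{1 + 2} \left(-2\right)\right) = \left(21 + F\right) \left(F + 2 \left(-1\right) \frac{1}{3} \left(-2\right)\right) = \left(21 + F\right) \left(F + \frac{4}{3}\right) = \left(21 + F\right) \left(\frac{4}{3} + F\right)$)
$456 y{\left(-18 \right)} + 267 = 456 \left(28 + \left(-18\right)^{2} + \frac{67}{3} \left(-18\right)\right) + 267 = 456 \left(28 + 324 - 402\right) + 267 = 456 \left(-50\right) + 267 = -22800 + 267 = -22533$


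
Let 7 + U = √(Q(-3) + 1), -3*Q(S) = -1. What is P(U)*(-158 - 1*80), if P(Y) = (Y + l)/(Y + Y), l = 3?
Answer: -9520/143 + 714*√3/143 ≈ -57.925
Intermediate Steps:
Q(S) = ⅓ (Q(S) = -⅓*(-1) = ⅓)
U = -7 + 2*√3/3 (U = -7 + √(⅓ + 1) = -7 + √(4/3) = -7 + 2*√3/3 ≈ -5.8453)
P(Y) = (3 + Y)/(2*Y) (P(Y) = (Y + 3)/(Y + Y) = (3 + Y)/((2*Y)) = (3 + Y)*(1/(2*Y)) = (3 + Y)/(2*Y))
P(U)*(-158 - 1*80) = ((3 + (-7 + 2*√3/3))/(2*(-7 + 2*√3/3)))*(-158 - 1*80) = ((-4 + 2*√3/3)/(2*(-7 + 2*√3/3)))*(-158 - 80) = ((-4 + 2*√3/3)/(2*(-7 + 2*√3/3)))*(-238) = -119*(-4 + 2*√3/3)/(-7 + 2*√3/3)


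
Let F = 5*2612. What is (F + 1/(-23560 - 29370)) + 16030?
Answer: 1539733699/52930 ≈ 29090.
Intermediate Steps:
F = 13060
(F + 1/(-23560 - 29370)) + 16030 = (13060 + 1/(-23560 - 29370)) + 16030 = (13060 + 1/(-52930)) + 16030 = (13060 - 1/52930) + 16030 = 691265799/52930 + 16030 = 1539733699/52930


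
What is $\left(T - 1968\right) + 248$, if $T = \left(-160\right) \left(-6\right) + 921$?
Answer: $161$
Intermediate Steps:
$T = 1881$ ($T = 960 + 921 = 1881$)
$\left(T - 1968\right) + 248 = \left(1881 - 1968\right) + 248 = -87 + 248 = 161$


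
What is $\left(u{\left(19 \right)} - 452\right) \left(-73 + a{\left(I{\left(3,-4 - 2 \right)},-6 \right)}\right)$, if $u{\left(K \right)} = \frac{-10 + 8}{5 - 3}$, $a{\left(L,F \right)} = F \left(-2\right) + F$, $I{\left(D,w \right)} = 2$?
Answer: $30351$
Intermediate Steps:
$a{\left(L,F \right)} = - F$ ($a{\left(L,F \right)} = - 2 F + F = - F$)
$u{\left(K \right)} = -1$ ($u{\left(K \right)} = - \frac{2}{2} = \left(-2\right) \frac{1}{2} = -1$)
$\left(u{\left(19 \right)} - 452\right) \left(-73 + a{\left(I{\left(3,-4 - 2 \right)},-6 \right)}\right) = \left(-1 - 452\right) \left(-73 - -6\right) = - 453 \left(-73 + 6\right) = \left(-453\right) \left(-67\right) = 30351$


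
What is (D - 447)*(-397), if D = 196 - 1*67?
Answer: 126246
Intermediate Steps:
D = 129 (D = 196 - 67 = 129)
(D - 447)*(-397) = (129 - 447)*(-397) = -318*(-397) = 126246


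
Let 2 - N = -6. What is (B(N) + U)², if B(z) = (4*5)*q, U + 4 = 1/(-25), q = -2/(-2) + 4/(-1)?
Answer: 2563201/625 ≈ 4101.1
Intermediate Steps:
N = 8 (N = 2 - 1*(-6) = 2 + 6 = 8)
q = -3 (q = -2*(-½) + 4*(-1) = 1 - 4 = -3)
U = -101/25 (U = -4 + 1/(-25) = -4 - 1/25 = -101/25 ≈ -4.0400)
B(z) = -60 (B(z) = (4*5)*(-3) = 20*(-3) = -60)
(B(N) + U)² = (-60 - 101/25)² = (-1601/25)² = 2563201/625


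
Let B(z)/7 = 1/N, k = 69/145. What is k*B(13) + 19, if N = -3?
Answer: 2594/145 ≈ 17.890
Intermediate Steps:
k = 69/145 (k = 69*(1/145) = 69/145 ≈ 0.47586)
B(z) = -7/3 (B(z) = 7/(-3) = 7*(-⅓) = -7/3)
k*B(13) + 19 = (69/145)*(-7/3) + 19 = -161/145 + 19 = 2594/145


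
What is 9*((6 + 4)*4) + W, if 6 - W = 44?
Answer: 322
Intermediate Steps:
W = -38 (W = 6 - 1*44 = 6 - 44 = -38)
9*((6 + 4)*4) + W = 9*((6 + 4)*4) - 38 = 9*(10*4) - 38 = 9*40 - 38 = 360 - 38 = 322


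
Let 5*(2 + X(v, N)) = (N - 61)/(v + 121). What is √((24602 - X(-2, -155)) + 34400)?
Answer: 6*√580250545/595 ≈ 242.91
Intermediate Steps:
X(v, N) = -2 + (-61 + N)/(5*(121 + v)) (X(v, N) = -2 + ((N - 61)/(v + 121))/5 = -2 + ((-61 + N)/(121 + v))/5 = -2 + (-61 + N)/(5*(121 + v)))
√((24602 - X(-2, -155)) + 34400) = √((24602 - (-1271 - 155 - 10*(-2))/(5*(121 - 2))) + 34400) = √((24602 - (-1271 - 155 + 20)/(5*119)) + 34400) = √((24602 - (-1406)/(5*119)) + 34400) = √((24602 - 1*(-1406/595)) + 34400) = √((24602 + 1406/595) + 34400) = √(14639596/595 + 34400) = √(35107596/595) = 6*√580250545/595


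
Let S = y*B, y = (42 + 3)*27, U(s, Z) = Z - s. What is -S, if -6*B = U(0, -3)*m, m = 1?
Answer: -1215/2 ≈ -607.50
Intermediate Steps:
y = 1215 (y = 45*27 = 1215)
B = 1/2 (B = -(-3 - 1*0)/6 = -(-3 + 0)/6 = -(-1)/2 = -1/6*(-3) = 1/2 ≈ 0.50000)
S = 1215/2 (S = 1215*(1/2) = 1215/2 ≈ 607.50)
-S = -1*1215/2 = -1215/2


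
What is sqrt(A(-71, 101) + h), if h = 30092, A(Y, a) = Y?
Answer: sqrt(30021) ≈ 173.27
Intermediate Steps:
sqrt(A(-71, 101) + h) = sqrt(-71 + 30092) = sqrt(30021)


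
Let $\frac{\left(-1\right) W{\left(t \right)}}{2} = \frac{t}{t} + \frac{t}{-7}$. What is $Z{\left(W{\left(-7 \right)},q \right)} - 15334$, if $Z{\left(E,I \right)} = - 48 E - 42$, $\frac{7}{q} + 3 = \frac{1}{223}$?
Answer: $-15184$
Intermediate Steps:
$q = - \frac{1561}{668}$ ($q = \frac{7}{-3 + \frac{1}{223}} = \frac{7}{- \frac{668}{223}} = 7 \left(- \frac{223}{668}\right) = - \frac{1561}{668} \approx -2.3368$)
$W{\left(t \right)} = -2 + \frac{2 t}{7}$ ($W{\left(t \right)} = - 2 \left(\frac{t}{t} + \frac{t}{-7}\right) = - 2 \left(1 + t \left(- \frac{1}{7}\right)\right) = - 2 \left(1 - \frac{t}{7}\right) = -2 + \frac{2 t}{7}$)
$Z{\left(E,I \right)} = -42 - 48 E$
$Z{\left(W{\left(-7 \right)},q \right)} - 15334 = \left(-42 - 48 \left(-2 + \frac{2}{7} \left(-7\right)\right)\right) - 15334 = \left(-42 - 48 \left(-2 - 2\right)\right) - 15334 = \left(-42 - -192\right) - 15334 = \left(-42 + 192\right) - 15334 = 150 - 15334 = -15184$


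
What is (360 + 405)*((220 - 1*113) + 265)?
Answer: 284580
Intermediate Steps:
(360 + 405)*((220 - 1*113) + 265) = 765*((220 - 113) + 265) = 765*(107 + 265) = 765*372 = 284580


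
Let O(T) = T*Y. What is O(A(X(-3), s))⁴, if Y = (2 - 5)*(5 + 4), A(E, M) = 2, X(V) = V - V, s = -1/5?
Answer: 8503056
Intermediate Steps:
s = -⅕ (s = -1*⅕ = -⅕ ≈ -0.20000)
X(V) = 0
Y = -27 (Y = -3*9 = -27)
O(T) = -27*T (O(T) = T*(-27) = -27*T)
O(A(X(-3), s))⁴ = (-27*2)⁴ = (-54)⁴ = 8503056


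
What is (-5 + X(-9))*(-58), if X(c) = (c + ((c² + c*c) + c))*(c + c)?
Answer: 150626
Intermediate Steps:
X(c) = 2*c*(2*c + 2*c²) (X(c) = (c + ((c² + c²) + c))*(2*c) = (c + (2*c² + c))*(2*c) = (c + (c + 2*c²))*(2*c) = (2*c + 2*c²)*(2*c) = 2*c*(2*c + 2*c²))
(-5 + X(-9))*(-58) = (-5 + 4*(-9)²*(1 - 9))*(-58) = (-5 + 4*81*(-8))*(-58) = (-5 - 2592)*(-58) = -2597*(-58) = 150626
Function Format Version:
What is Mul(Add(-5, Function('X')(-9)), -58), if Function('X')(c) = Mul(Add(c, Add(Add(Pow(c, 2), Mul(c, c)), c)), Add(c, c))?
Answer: 150626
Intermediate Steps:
Function('X')(c) = Mul(2, c, Add(Mul(2, c), Mul(2, Pow(c, 2)))) (Function('X')(c) = Mul(Add(c, Add(Add(Pow(c, 2), Pow(c, 2)), c)), Mul(2, c)) = Mul(Add(c, Add(Mul(2, Pow(c, 2)), c)), Mul(2, c)) = Mul(Add(c, Add(c, Mul(2, Pow(c, 2)))), Mul(2, c)) = Mul(Add(Mul(2, c), Mul(2, Pow(c, 2))), Mul(2, c)) = Mul(2, c, Add(Mul(2, c), Mul(2, Pow(c, 2)))))
Mul(Add(-5, Function('X')(-9)), -58) = Mul(Add(-5, Mul(4, Pow(-9, 2), Add(1, -9))), -58) = Mul(Add(-5, Mul(4, 81, -8)), -58) = Mul(Add(-5, -2592), -58) = Mul(-2597, -58) = 150626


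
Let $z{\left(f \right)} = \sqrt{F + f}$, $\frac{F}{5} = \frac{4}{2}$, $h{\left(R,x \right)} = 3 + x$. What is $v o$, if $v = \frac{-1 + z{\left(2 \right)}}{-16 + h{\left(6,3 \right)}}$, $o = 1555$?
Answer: $\frac{311}{2} - 311 \sqrt{3} \approx -383.17$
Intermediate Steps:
$F = 10$ ($F = 5 \cdot \frac{4}{2} = 5 \cdot 4 \cdot \frac{1}{2} = 5 \cdot 2 = 10$)
$z{\left(f \right)} = \sqrt{10 + f}$
$v = \frac{1}{10} - \frac{\sqrt{3}}{5}$ ($v = \frac{-1 + \sqrt{10 + 2}}{-16 + \left(3 + 3\right)} = \frac{-1 + \sqrt{12}}{-16 + 6} = \frac{-1 + 2 \sqrt{3}}{-10} = \left(-1 + 2 \sqrt{3}\right) \left(- \frac{1}{10}\right) = \frac{1}{10} - \frac{\sqrt{3}}{5} \approx -0.24641$)
$v o = \left(\frac{1}{10} - \frac{\sqrt{3}}{5}\right) 1555 = \frac{311}{2} - 311 \sqrt{3}$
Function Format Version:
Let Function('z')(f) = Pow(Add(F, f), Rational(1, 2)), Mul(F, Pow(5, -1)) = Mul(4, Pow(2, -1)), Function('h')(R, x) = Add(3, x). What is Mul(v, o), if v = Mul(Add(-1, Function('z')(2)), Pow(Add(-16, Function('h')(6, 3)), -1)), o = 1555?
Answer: Add(Rational(311, 2), Mul(-311, Pow(3, Rational(1, 2)))) ≈ -383.17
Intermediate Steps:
F = 10 (F = Mul(5, Mul(4, Pow(2, -1))) = Mul(5, Mul(4, Rational(1, 2))) = Mul(5, 2) = 10)
Function('z')(f) = Pow(Add(10, f), Rational(1, 2))
v = Add(Rational(1, 10), Mul(Rational(-1, 5), Pow(3, Rational(1, 2)))) (v = Mul(Add(-1, Pow(Add(10, 2), Rational(1, 2))), Pow(Add(-16, Add(3, 3)), -1)) = Mul(Add(-1, Pow(12, Rational(1, 2))), Pow(Add(-16, 6), -1)) = Mul(Add(-1, Mul(2, Pow(3, Rational(1, 2)))), Pow(-10, -1)) = Mul(Add(-1, Mul(2, Pow(3, Rational(1, 2)))), Rational(-1, 10)) = Add(Rational(1, 10), Mul(Rational(-1, 5), Pow(3, Rational(1, 2)))) ≈ -0.24641)
Mul(v, o) = Mul(Add(Rational(1, 10), Mul(Rational(-1, 5), Pow(3, Rational(1, 2)))), 1555) = Add(Rational(311, 2), Mul(-311, Pow(3, Rational(1, 2))))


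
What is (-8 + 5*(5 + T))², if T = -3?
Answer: 4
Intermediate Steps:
(-8 + 5*(5 + T))² = (-8 + 5*(5 - 3))² = (-8 + 5*2)² = (-8 + 10)² = 2² = 4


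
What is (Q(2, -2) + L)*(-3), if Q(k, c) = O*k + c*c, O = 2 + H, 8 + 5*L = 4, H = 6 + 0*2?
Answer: -288/5 ≈ -57.600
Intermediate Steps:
H = 6 (H = 6 + 0 = 6)
L = -4/5 (L = -8/5 + (1/5)*4 = -8/5 + 4/5 = -4/5 ≈ -0.80000)
O = 8 (O = 2 + 6 = 8)
Q(k, c) = c**2 + 8*k (Q(k, c) = 8*k + c*c = 8*k + c**2 = c**2 + 8*k)
(Q(2, -2) + L)*(-3) = (((-2)**2 + 8*2) - 4/5)*(-3) = ((4 + 16) - 4/5)*(-3) = (20 - 4/5)*(-3) = (96/5)*(-3) = -288/5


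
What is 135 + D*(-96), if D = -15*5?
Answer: 7335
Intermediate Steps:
D = -75
135 + D*(-96) = 135 - 75*(-96) = 135 + 7200 = 7335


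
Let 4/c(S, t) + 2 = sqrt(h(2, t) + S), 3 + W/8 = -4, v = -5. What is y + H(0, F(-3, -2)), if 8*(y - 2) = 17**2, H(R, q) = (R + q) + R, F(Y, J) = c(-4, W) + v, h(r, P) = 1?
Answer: 1791/56 - 4*I*sqrt(3)/7 ≈ 31.982 - 0.98974*I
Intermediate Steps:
W = -56 (W = -24 + 8*(-4) = -24 - 32 = -56)
c(S, t) = 4/(-2 + sqrt(1 + S))
F(Y, J) = -5 + 4/(-2 + I*sqrt(3)) (F(Y, J) = 4/(-2 + sqrt(1 - 4)) - 5 = 4/(-2 + sqrt(-3)) - 5 = 4/(-2 + I*sqrt(3)) - 5 = -5 + 4/(-2 + I*sqrt(3)))
H(R, q) = q + 2*R
y = 305/8 (y = 2 + (1/8)*17**2 = 2 + (1/8)*289 = 2 + 289/8 = 305/8 ≈ 38.125)
y + H(0, F(-3, -2)) = 305/8 + ((-43/7 - 4*I*sqrt(3)/7) + 2*0) = 305/8 + ((-43/7 - 4*I*sqrt(3)/7) + 0) = 305/8 + (-43/7 - 4*I*sqrt(3)/7) = 1791/56 - 4*I*sqrt(3)/7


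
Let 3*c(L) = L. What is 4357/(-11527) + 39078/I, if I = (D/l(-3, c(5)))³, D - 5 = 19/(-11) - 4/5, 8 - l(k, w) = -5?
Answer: 82325944615700479/14497830656 ≈ 5.6785e+6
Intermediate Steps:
c(L) = L/3
l(k, w) = 13 (l(k, w) = 8 - 1*(-5) = 8 + 5 = 13)
D = 136/55 (D = 5 + (19/(-11) - 4/5) = 5 + (19*(-1/11) - 4*⅕) = 5 + (-19/11 - ⅘) = 5 - 139/55 = 136/55 ≈ 2.4727)
I = 2515456/365525875 (I = ((136/55)/13)³ = ((136/55)*(1/13))³ = (136/715)³ = 2515456/365525875 ≈ 0.0068817)
4357/(-11527) + 39078/I = 4357/(-11527) + 39078/(2515456/365525875) = 4357*(-1/11527) + 39078*(365525875/2515456) = -4357/11527 + 7142010071625/1257728 = 82325944615700479/14497830656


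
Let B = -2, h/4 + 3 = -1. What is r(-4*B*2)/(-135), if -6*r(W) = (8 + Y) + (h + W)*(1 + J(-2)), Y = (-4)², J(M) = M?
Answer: 4/135 ≈ 0.029630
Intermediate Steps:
h = -16 (h = -12 + 4*(-1) = -12 - 4 = -16)
Y = 16
r(W) = -20/3 + W/6 (r(W) = -((8 + 16) + (-16 + W)*(1 - 2))/6 = -(24 + (-16 + W)*(-1))/6 = -(24 + (16 - W))/6 = -(40 - W)/6 = -20/3 + W/6)
r(-4*B*2)/(-135) = (-20/3 + (-4*(-2)*2)/6)/(-135) = (-20/3 + (8*2)/6)*(-1/135) = (-20/3 + (⅙)*16)*(-1/135) = (-20/3 + 8/3)*(-1/135) = -4*(-1/135) = 4/135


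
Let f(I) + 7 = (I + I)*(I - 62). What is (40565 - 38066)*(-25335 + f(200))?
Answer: 74615142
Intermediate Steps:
f(I) = -7 + 2*I*(-62 + I) (f(I) = -7 + (I + I)*(I - 62) = -7 + (2*I)*(-62 + I) = -7 + 2*I*(-62 + I))
(40565 - 38066)*(-25335 + f(200)) = (40565 - 38066)*(-25335 + (-7 - 124*200 + 2*200²)) = 2499*(-25335 + (-7 - 24800 + 2*40000)) = 2499*(-25335 + (-7 - 24800 + 80000)) = 2499*(-25335 + 55193) = 2499*29858 = 74615142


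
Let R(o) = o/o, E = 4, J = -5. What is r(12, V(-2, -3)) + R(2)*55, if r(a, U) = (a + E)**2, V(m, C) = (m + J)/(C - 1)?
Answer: 311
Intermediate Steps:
V(m, C) = (-5 + m)/(-1 + C) (V(m, C) = (m - 5)/(C - 1) = (-5 + m)/(-1 + C))
r(a, U) = (4 + a)**2 (r(a, U) = (a + 4)**2 = (4 + a)**2)
R(o) = 1
r(12, V(-2, -3)) + R(2)*55 = (4 + 12)**2 + 1*55 = 16**2 + 55 = 256 + 55 = 311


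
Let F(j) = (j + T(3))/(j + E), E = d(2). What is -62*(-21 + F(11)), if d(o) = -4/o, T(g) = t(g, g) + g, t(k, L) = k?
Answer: 10664/9 ≈ 1184.9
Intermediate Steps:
T(g) = 2*g (T(g) = g + g = 2*g)
E = -2 (E = -4/2 = -4*1/2 = -2)
F(j) = (6 + j)/(-2 + j) (F(j) = (j + 2*3)/(j - 2) = (j + 6)/(-2 + j) = (6 + j)/(-2 + j))
-62*(-21 + F(11)) = -62*(-21 + (6 + 11)/(-2 + 11)) = -62*(-21 + 17/9) = -62*(-172/9) = 10664/9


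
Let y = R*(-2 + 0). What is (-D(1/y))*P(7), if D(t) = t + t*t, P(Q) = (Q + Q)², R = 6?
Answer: 539/36 ≈ 14.972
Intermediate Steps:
y = -12 (y = 6*(-2 + 0) = 6*(-2) = -12)
P(Q) = 4*Q² (P(Q) = (2*Q)² = 4*Q²)
D(t) = t + t²
(-D(1/y))*P(7) = (-(1 + 1/(-12))/(-12))*(4*7²) = (-(-1)*(1 - 1/12)/12)*(4*49) = -(-1)*11/(12*12)*196 = -1*(-11/144)*196 = (11/144)*196 = 539/36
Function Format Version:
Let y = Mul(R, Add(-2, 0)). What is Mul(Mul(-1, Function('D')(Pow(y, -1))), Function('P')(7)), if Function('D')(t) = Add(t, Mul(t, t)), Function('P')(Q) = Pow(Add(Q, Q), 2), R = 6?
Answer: Rational(539, 36) ≈ 14.972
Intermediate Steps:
y = -12 (y = Mul(6, Add(-2, 0)) = Mul(6, -2) = -12)
Function('P')(Q) = Mul(4, Pow(Q, 2)) (Function('P')(Q) = Pow(Mul(2, Q), 2) = Mul(4, Pow(Q, 2)))
Function('D')(t) = Add(t, Pow(t, 2))
Mul(Mul(-1, Function('D')(Pow(y, -1))), Function('P')(7)) = Mul(Mul(-1, Mul(Pow(-12, -1), Add(1, Pow(-12, -1)))), Mul(4, Pow(7, 2))) = Mul(Mul(-1, Mul(Rational(-1, 12), Add(1, Rational(-1, 12)))), Mul(4, 49)) = Mul(Mul(-1, Mul(Rational(-1, 12), Rational(11, 12))), 196) = Mul(Mul(-1, Rational(-11, 144)), 196) = Mul(Rational(11, 144), 196) = Rational(539, 36)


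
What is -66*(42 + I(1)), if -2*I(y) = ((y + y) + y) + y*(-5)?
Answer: -2838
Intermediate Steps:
I(y) = y (I(y) = -(((y + y) + y) + y*(-5))/2 = -((2*y + y) - 5*y)/2 = -(3*y - 5*y)/2 = -(-1)*y = y)
-66*(42 + I(1)) = -66*(42 + 1) = -66*43 = -2838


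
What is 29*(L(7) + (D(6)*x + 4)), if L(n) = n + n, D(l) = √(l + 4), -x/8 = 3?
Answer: 522 - 696*√10 ≈ -1678.9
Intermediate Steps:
x = -24 (x = -8*3 = -24)
D(l) = √(4 + l)
L(n) = 2*n
29*(L(7) + (D(6)*x + 4)) = 29*(2*7 + (√(4 + 6)*(-24) + 4)) = 29*(14 + (√10*(-24) + 4)) = 29*(14 + (-24*√10 + 4)) = 29*(14 + (4 - 24*√10)) = 29*(18 - 24*√10) = 522 - 696*√10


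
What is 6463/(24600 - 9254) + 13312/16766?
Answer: 156322305/128645518 ≈ 1.2151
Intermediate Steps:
6463/(24600 - 9254) + 13312/16766 = 6463/15346 + 13312*(1/16766) = 6463*(1/15346) + 6656/8383 = 6463/15346 + 6656/8383 = 156322305/128645518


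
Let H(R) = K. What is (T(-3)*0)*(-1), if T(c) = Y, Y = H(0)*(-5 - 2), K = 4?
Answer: 0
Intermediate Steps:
H(R) = 4
Y = -28 (Y = 4*(-5 - 2) = 4*(-7) = -28)
T(c) = -28
(T(-3)*0)*(-1) = -28*0*(-1) = 0*(-1) = 0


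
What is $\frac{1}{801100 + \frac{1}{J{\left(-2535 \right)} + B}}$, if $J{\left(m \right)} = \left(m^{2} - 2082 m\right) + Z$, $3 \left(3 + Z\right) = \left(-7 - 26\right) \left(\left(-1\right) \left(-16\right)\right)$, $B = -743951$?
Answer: $\frac{10959965}{8780027961501} \approx 1.2483 \cdot 10^{-6}$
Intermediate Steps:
$Z = -179$ ($Z = -3 + \frac{\left(-7 - 26\right) \left(\left(-1\right) \left(-16\right)\right)}{3} = -3 + \frac{\left(-33\right) 16}{3} = -3 + \frac{1}{3} \left(-528\right) = -3 - 176 = -179$)
$J{\left(m \right)} = -179 + m^{2} - 2082 m$ ($J{\left(m \right)} = \left(m^{2} - 2082 m\right) - 179 = -179 + m^{2} - 2082 m$)
$\frac{1}{801100 + \frac{1}{J{\left(-2535 \right)} + B}} = \frac{1}{801100 + \frac{1}{\left(-179 + \left(-2535\right)^{2} - -5277870\right) - 743951}} = \frac{1}{801100 + \frac{1}{\left(-179 + 6426225 + 5277870\right) - 743951}} = \frac{1}{801100 + \frac{1}{11703916 - 743951}} = \frac{1}{801100 + \frac{1}{10959965}} = \frac{1}{\frac{8780027961501}{10959965}} = \frac{10959965}{8780027961501}$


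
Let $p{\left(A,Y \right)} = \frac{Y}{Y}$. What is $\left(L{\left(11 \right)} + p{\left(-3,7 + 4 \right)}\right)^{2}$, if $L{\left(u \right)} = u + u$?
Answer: $529$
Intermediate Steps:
$L{\left(u \right)} = 2 u$
$p{\left(A,Y \right)} = 1$
$\left(L{\left(11 \right)} + p{\left(-3,7 + 4 \right)}\right)^{2} = \left(2 \cdot 11 + 1\right)^{2} = \left(22 + 1\right)^{2} = 23^{2} = 529$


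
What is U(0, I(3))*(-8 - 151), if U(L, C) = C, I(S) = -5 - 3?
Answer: 1272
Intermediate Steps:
I(S) = -8
U(0, I(3))*(-8 - 151) = -8*(-8 - 151) = -8*(-159) = 1272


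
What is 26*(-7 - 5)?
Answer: -312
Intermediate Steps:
26*(-7 - 5) = 26*(-12) = -312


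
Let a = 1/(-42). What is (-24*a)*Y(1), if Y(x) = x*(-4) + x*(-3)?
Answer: -4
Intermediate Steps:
Y(x) = -7*x (Y(x) = -4*x - 3*x = -7*x)
a = -1/42 ≈ -0.023810
(-24*a)*Y(1) = (-24*(-1/42))*(-7*1) = (4/7)*(-7) = -4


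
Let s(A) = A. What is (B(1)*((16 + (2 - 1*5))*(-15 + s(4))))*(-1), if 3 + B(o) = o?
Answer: -286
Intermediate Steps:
B(o) = -3 + o
(B(1)*((16 + (2 - 1*5))*(-15 + s(4))))*(-1) = ((-3 + 1)*((16 + (2 - 1*5))*(-15 + 4)))*(-1) = -2*(16 + (2 - 5))*(-11)*(-1) = -2*(16 - 3)*(-11)*(-1) = -26*(-11)*(-1) = -2*(-143)*(-1) = 286*(-1) = -286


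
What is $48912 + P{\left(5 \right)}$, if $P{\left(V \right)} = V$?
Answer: $48917$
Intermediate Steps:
$48912 + P{\left(5 \right)} = 48912 + 5 = 48917$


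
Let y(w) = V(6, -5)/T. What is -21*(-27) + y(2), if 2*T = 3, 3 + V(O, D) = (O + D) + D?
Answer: 1687/3 ≈ 562.33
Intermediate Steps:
V(O, D) = -3 + O + 2*D (V(O, D) = -3 + ((O + D) + D) = -3 + ((D + O) + D) = -3 + (O + 2*D) = -3 + O + 2*D)
T = 3/2 (T = (1/2)*3 = 3/2 ≈ 1.5000)
y(w) = -14/3 (y(w) = (-3 + 6 + 2*(-5))/(3/2) = (-3 + 6 - 10)*(2/3) = -7*2/3 = -14/3)
-21*(-27) + y(2) = -21*(-27) - 14/3 = 567 - 14/3 = 1687/3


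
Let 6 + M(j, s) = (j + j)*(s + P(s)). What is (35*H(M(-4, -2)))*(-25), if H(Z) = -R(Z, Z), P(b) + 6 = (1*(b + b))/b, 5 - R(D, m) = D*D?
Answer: -1539125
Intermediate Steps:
R(D, m) = 5 - D**2 (R(D, m) = 5 - D*D = 5 - D**2)
P(b) = -4 (P(b) = -6 + (1*(b + b))/b = -6 + (1*(2*b))/b = -6 + (2*b)/b = -6 + 2 = -4)
M(j, s) = -6 + 2*j*(-4 + s) (M(j, s) = -6 + (j + j)*(s - 4) = -6 + (2*j)*(-4 + s) = -6 + 2*j*(-4 + s))
H(Z) = -5 + Z**2 (H(Z) = -(5 - Z**2) = -5 + Z**2)
(35*H(M(-4, -2)))*(-25) = (35*(-5 + (-6 - 8*(-4) + 2*(-4)*(-2))**2))*(-25) = (35*(-5 + (-6 + 32 + 16)**2))*(-25) = (35*(-5 + 42**2))*(-25) = (35*(-5 + 1764))*(-25) = (35*1759)*(-25) = 61565*(-25) = -1539125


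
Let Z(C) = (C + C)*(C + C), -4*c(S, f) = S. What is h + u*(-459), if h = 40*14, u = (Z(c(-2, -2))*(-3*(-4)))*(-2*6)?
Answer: 66656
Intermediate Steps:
c(S, f) = -S/4
Z(C) = 4*C² (Z(C) = (2*C)*(2*C) = 4*C²)
u = -144 (u = ((4*(-¼*(-2))²)*(-3*(-4)))*(-2*6) = ((4*(½)²)*12)*(-12) = ((4*(¼))*12)*(-12) = (1*12)*(-12) = 12*(-12) = -144)
h = 560
h + u*(-459) = 560 - 144*(-459) = 560 + 66096 = 66656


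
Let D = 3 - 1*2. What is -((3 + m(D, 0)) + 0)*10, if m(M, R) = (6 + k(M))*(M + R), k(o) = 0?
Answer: -90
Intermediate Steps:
D = 1 (D = 3 - 2 = 1)
m(M, R) = 6*M + 6*R (m(M, R) = (6 + 0)*(M + R) = 6*(M + R) = 6*M + 6*R)
-((3 + m(D, 0)) + 0)*10 = -((3 + (6*1 + 6*0)) + 0)*10 = -((3 + (6 + 0)) + 0)*10 = -((3 + 6) + 0)*10 = -(9 + 0)*10 = -1*9*10 = -9*10 = -90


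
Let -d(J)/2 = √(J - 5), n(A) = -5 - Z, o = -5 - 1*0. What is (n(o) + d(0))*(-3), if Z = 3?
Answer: 24 + 6*I*√5 ≈ 24.0 + 13.416*I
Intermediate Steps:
o = -5 (o = -5 + 0 = -5)
n(A) = -8 (n(A) = -5 - 1*3 = -5 - 3 = -8)
d(J) = -2*√(-5 + J) (d(J) = -2*√(J - 5) = -2*√(-5 + J))
(n(o) + d(0))*(-3) = (-8 - 2*√(-5 + 0))*(-3) = (-8 - 2*I*√5)*(-3) = 24 + 6*I*√5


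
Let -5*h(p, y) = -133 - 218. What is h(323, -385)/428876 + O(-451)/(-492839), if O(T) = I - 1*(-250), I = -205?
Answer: 76489389/1056834094820 ≈ 7.2376e-5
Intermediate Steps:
h(p, y) = 351/5 (h(p, y) = -(-133 - 218)/5 = -⅕*(-351) = 351/5)
O(T) = 45 (O(T) = -205 - 1*(-250) = -205 + 250 = 45)
h(323, -385)/428876 + O(-451)/(-492839) = (351/5)/428876 + 45/(-492839) = (351/5)*(1/428876) + 45*(-1/492839) = 351/2144380 - 45/492839 = 76489389/1056834094820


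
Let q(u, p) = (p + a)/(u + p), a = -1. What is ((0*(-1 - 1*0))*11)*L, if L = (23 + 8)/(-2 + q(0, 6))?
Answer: 0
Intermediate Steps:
q(u, p) = (-1 + p)/(p + u) (q(u, p) = (p - 1)/(u + p) = (-1 + p)/(p + u))
L = -186/7 (L = (23 + 8)/(-2 + (-1 + 6)/(6 + 0)) = 31/(-2 + 5/6) = 31/(-2 + (⅙)*5) = 31/(-2 + ⅚) = 31/(-7/6) = 31*(-6/7) = -186/7 ≈ -26.571)
((0*(-1 - 1*0))*11)*L = ((0*(-1 - 1*0))*11)*(-186/7) = ((0*(-1 + 0))*11)*(-186/7) = ((0*(-1))*11)*(-186/7) = (0*11)*(-186/7) = 0*(-186/7) = 0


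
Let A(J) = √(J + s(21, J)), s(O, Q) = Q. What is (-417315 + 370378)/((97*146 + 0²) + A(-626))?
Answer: -332360897/100281748 + 46937*I*√313/100281748 ≈ -3.3143 + 0.0082807*I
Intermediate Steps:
A(J) = √2*√J (A(J) = √(J + J) = √(2*J) = √2*√J)
(-417315 + 370378)/((97*146 + 0²) + A(-626)) = (-417315 + 370378)/((97*146 + 0²) + √2*√(-626)) = -46937/((14162 + 0) + √2*(I*√626)) = -46937/(14162 + 2*I*√313)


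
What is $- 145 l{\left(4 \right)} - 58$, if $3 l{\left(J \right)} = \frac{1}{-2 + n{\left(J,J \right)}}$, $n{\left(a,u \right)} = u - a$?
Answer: $- \frac{203}{6} \approx -33.833$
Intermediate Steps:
$l{\left(J \right)} = - \frac{1}{6}$ ($l{\left(J \right)} = \frac{1}{3 \left(-2 + \left(J - J\right)\right)} = \frac{1}{3 \left(-2 + 0\right)} = \frac{1}{3 \left(-2\right)} = \frac{1}{3} \left(- \frac{1}{2}\right) = - \frac{1}{6}$)
$- 145 l{\left(4 \right)} - 58 = \left(-145\right) \left(- \frac{1}{6}\right) - 58 = \frac{145}{6} - 58 = - \frac{203}{6}$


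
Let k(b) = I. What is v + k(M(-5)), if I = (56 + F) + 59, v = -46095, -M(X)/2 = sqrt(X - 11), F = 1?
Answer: -45979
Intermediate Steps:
M(X) = -2*sqrt(-11 + X) (M(X) = -2*sqrt(X - 11) = -2*sqrt(-11 + X))
I = 116 (I = (56 + 1) + 59 = 57 + 59 = 116)
k(b) = 116
v + k(M(-5)) = -46095 + 116 = -45979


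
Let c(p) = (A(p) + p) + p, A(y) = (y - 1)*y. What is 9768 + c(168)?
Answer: 38160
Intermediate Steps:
A(y) = y*(-1 + y) (A(y) = (-1 + y)*y = y*(-1 + y))
c(p) = 2*p + p*(-1 + p) (c(p) = (p*(-1 + p) + p) + p = (p + p*(-1 + p)) + p = 2*p + p*(-1 + p))
9768 + c(168) = 9768 + 168*(1 + 168) = 9768 + 168*169 = 9768 + 28392 = 38160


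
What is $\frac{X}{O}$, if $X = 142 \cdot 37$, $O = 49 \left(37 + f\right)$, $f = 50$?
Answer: $\frac{5254}{4263} \approx 1.2325$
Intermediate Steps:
$O = 4263$ ($O = 49 \left(37 + 50\right) = 49 \cdot 87 = 4263$)
$X = 5254$
$\frac{X}{O} = \frac{5254}{4263}$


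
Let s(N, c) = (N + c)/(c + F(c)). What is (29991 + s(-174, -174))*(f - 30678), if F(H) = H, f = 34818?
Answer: 124166880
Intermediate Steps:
s(N, c) = (N + c)/(2*c) (s(N, c) = (N + c)/(c + c) = (N + c)/((2*c)) = (N + c)*(1/(2*c)) = (N + c)/(2*c))
(29991 + s(-174, -174))*(f - 30678) = (29991 + (½)*(-174 - 174)/(-174))*(34818 - 30678) = (29991 + (½)*(-1/174)*(-348))*4140 = (29991 + 1)*4140 = 29992*4140 = 124166880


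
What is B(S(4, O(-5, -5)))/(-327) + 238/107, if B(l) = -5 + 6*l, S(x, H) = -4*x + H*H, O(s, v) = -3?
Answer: 82855/34989 ≈ 2.3680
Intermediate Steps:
S(x, H) = H² - 4*x (S(x, H) = -4*x + H² = H² - 4*x)
B(S(4, O(-5, -5)))/(-327) + 238/107 = (-5 + 6*((-3)² - 4*4))/(-327) + 238/107 = (-5 + 6*(9 - 16))*(-1/327) + 238*(1/107) = (-5 + 6*(-7))*(-1/327) + 238/107 = (-5 - 42)*(-1/327) + 238/107 = -47*(-1/327) + 238/107 = 47/327 + 238/107 = 82855/34989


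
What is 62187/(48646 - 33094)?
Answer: 20729/5184 ≈ 3.9986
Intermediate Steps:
62187/(48646 - 33094) = 62187/15552 = 62187*(1/15552) = 20729/5184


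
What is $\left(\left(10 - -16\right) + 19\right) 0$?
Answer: $0$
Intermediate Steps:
$\left(\left(10 - -16\right) + 19\right) 0 = \left(\left(10 + 16\right) + 19\right) 0 = \left(26 + 19\right) 0 = 45 \cdot 0 = 0$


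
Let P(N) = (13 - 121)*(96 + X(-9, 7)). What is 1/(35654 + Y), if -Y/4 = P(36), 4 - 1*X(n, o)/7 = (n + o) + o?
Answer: 1/74102 ≈ 1.3495e-5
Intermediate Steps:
X(n, o) = 28 - 14*o - 7*n (X(n, o) = 28 - 7*((n + o) + o) = 28 - 7*(n + 2*o) = 28 + (-14*o - 7*n) = 28 - 14*o - 7*n)
P(N) = -9612 (P(N) = (13 - 121)*(96 + (28 - 14*7 - 7*(-9))) = -108*(96 + (28 - 98 + 63)) = -108*(96 - 7) = -108*89 = -9612)
Y = 38448 (Y = -4*(-9612) = 38448)
1/(35654 + Y) = 1/(35654 + 38448) = 1/74102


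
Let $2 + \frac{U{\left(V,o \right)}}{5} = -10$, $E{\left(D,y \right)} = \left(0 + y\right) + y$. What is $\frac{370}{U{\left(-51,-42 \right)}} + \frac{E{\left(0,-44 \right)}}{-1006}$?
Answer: $- \frac{18347}{3018} \approx -6.0792$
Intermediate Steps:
$E{\left(D,y \right)} = 2 y$ ($E{\left(D,y \right)} = y + y = 2 y$)
$U{\left(V,o \right)} = -60$ ($U{\left(V,o \right)} = -10 + 5 \left(-10\right) = -10 - 50 = -60$)
$\frac{370}{U{\left(-51,-42 \right)}} + \frac{E{\left(0,-44 \right)}}{-1006} = \frac{370}{-60} + \frac{2 \left(-44\right)}{-1006} = 370 \left(- \frac{1}{60}\right) - - \frac{44}{503} = - \frac{37}{6} + \frac{44}{503} = - \frac{18347}{3018}$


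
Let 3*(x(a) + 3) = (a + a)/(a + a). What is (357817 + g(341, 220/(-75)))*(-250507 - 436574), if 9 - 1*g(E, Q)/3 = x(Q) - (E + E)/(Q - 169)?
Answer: -634086180005058/2579 ≈ -2.4587e+11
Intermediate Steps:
x(a) = -8/3 (x(a) = -3 + ((a + a)/(a + a))/3 = -3 + ((2*a)/((2*a)))/3 = -3 + ((2*a)*(1/(2*a)))/3 = -3 + (⅓)*1 = -3 + ⅓ = -8/3)
g(E, Q) = 35 + 6*E/(-169 + Q) (g(E, Q) = 27 - 3*(-8/3 - (E + E)/(Q - 169)) = 27 - 3*(-8/3 - 2*E/(-169 + Q)) = 27 + (8 + 6*E/(-169 + Q)) = 35 + 6*E/(-169 + Q))
(357817 + g(341, 220/(-75)))*(-250507 - 436574) = (357817 + (-5915 + 6*341 + 35*(220/(-75)))/(-169 + 220/(-75)))*(-250507 - 436574) = (357817 + (-5915 + 2046 + 35*(220*(-1/75)))/(-169 + 220*(-1/75)))*(-687081) = (357817 + (-5915 + 2046 + 35*(-44/15))/(-169 - 44/15))*(-687081) = (357817 + (-5915 + 2046 - 308/3)/(-2579/15))*(-687081) = (357817 - 15/2579*(-11915/3))*(-687081) = (357817 + 59575/2579)*(-687081) = (922869618/2579)*(-687081) = -634086180005058/2579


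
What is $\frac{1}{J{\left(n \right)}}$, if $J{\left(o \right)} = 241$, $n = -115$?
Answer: $\frac{1}{241} \approx 0.0041494$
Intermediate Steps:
$\frac{1}{J{\left(n \right)}} = \frac{1}{241}$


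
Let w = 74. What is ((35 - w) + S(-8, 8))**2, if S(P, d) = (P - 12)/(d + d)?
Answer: 25921/16 ≈ 1620.1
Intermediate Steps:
S(P, d) = (-12 + P)/(2*d) (S(P, d) = (-12 + P)/((2*d)) = (-12 + P)*(1/(2*d)) = (-12 + P)/(2*d))
((35 - w) + S(-8, 8))**2 = ((35 - 1*74) + (1/2)*(-12 - 8)/8)**2 = ((35 - 74) + (1/2)*(1/8)*(-20))**2 = (-39 - 5/4)**2 = (-161/4)**2 = 25921/16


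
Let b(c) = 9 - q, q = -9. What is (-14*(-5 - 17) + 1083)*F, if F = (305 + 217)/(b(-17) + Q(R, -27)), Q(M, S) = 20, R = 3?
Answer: 363051/19 ≈ 19108.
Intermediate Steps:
b(c) = 18 (b(c) = 9 - 1*(-9) = 9 + 9 = 18)
F = 261/19 (F = (305 + 217)/(18 + 20) = 522/38 = 522*(1/38) = 261/19 ≈ 13.737)
(-14*(-5 - 17) + 1083)*F = (-14*(-5 - 17) + 1083)*(261/19) = (-14*(-22) + 1083)*(261/19) = (308 + 1083)*(261/19) = 1391*(261/19) = 363051/19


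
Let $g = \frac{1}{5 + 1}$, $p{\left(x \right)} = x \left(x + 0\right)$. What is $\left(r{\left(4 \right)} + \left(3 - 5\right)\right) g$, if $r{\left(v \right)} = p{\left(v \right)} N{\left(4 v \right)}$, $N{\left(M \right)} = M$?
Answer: $\frac{127}{3} \approx 42.333$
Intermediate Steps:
$p{\left(x \right)} = x^{2}$ ($p{\left(x \right)} = x x = x^{2}$)
$r{\left(v \right)} = 4 v^{3}$ ($r{\left(v \right)} = v^{2} \cdot 4 v = 4 v^{3}$)
$g = \frac{1}{6} \approx 0.16667$
$\left(r{\left(4 \right)} + \left(3 - 5\right)\right) g = \left(4 \cdot 4^{3} + \left(3 - 5\right)\right) \frac{1}{6} = \left(4 \cdot 64 - 2\right) \frac{1}{6} = \left(256 - 2\right) \frac{1}{6} = 254 \cdot \frac{1}{6} = \frac{127}{3}$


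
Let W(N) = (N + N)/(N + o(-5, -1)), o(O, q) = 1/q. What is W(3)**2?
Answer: 9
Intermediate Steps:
W(N) = 2*N/(-1 + N) (W(N) = (N + N)/(N + 1/(-1)) = (2*N)/(N - 1) = (2*N)/(-1 + N) = 2*N/(-1 + N))
W(3)**2 = (2*3/(-1 + 3))**2 = (2*3/2)**2 = (2*3*(1/2))**2 = 3**2 = 9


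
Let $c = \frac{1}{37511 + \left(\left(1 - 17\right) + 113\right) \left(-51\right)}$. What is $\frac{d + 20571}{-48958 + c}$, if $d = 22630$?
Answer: $- \frac{1406797364}{1594268311} \approx -0.88241$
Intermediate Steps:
$c = \frac{1}{32564}$ ($c = \frac{1}{37511 + \left(\left(1 - 17\right) + 113\right) \left(-51\right)} = \frac{1}{37511 + \left(-16 + 113\right) \left(-51\right)} = \frac{1}{37511 + 97 \left(-51\right)} = \frac{1}{37511 - 4947} = \frac{1}{32564} \approx 3.0709 \cdot 10^{-5}$)
$\frac{d + 20571}{-48958 + c} = \frac{22630 + 20571}{-48958 + \frac{1}{32564}} = \frac{43201}{- \frac{1594268311}{32564}} = 43201 \left(- \frac{32564}{1594268311}\right) = - \frac{1406797364}{1594268311}$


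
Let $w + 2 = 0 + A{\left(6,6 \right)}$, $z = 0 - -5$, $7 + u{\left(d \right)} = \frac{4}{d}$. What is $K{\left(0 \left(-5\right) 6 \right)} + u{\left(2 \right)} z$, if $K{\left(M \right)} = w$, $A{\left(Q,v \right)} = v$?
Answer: $-21$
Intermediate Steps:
$u{\left(d \right)} = -7 + \frac{4}{d}$
$z = 5$ ($z = 0 + 5 = 5$)
$w = 4$ ($w = -2 + \left(0 + 6\right) = -2 + 6 = 4$)
$K{\left(M \right)} = 4$
$K{\left(0 \left(-5\right) 6 \right)} + u{\left(2 \right)} z = 4 + \left(-7 + \frac{4}{2}\right) 5 = 4 + \left(-7 + 4 \cdot \frac{1}{2}\right) 5 = 4 + \left(-7 + 2\right) 5 = 4 - 25 = -21$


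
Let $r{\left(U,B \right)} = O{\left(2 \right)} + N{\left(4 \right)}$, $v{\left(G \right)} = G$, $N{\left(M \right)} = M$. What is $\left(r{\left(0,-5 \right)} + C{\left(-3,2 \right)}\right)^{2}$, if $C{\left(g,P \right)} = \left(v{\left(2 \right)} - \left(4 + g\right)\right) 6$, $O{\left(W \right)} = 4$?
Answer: $196$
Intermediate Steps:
$C{\left(g,P \right)} = -12 - 6 g$ ($C{\left(g,P \right)} = \left(2 - \left(4 + g\right)\right) 6 = \left(-2 - g\right) 6 = -12 - 6 g$)
$r{\left(U,B \right)} = 8$ ($r{\left(U,B \right)} = 4 + 4 = 8$)
$\left(r{\left(0,-5 \right)} + C{\left(-3,2 \right)}\right)^{2} = \left(8 - -6\right)^{2} = \left(8 + \left(-12 + 18\right)\right)^{2} = \left(8 + 6\right)^{2} = 14^{2} = 196$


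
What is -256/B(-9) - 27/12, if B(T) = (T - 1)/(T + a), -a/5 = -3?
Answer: 3027/20 ≈ 151.35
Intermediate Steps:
a = 15 (a = -5*(-3) = 15)
B(T) = (-1 + T)/(15 + T) (B(T) = (T - 1)/(T + 15) = (-1 + T)/(15 + T))
-256/B(-9) - 27/12 = -256*(15 - 9)/(-1 - 9) - 27/12 = -256/(-10/6) - 27*1/12 = -256/((⅙)*(-10)) - 9/4 = -256/(-5/3) - 9/4 = -256*(-⅗) - 9/4 = 768/5 - 9/4 = 3027/20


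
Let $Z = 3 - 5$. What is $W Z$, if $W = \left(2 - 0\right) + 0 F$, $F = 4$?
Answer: $-4$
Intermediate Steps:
$Z = -2$ ($Z = 3 - 5 = -2$)
$W = 2$ ($W = \left(2 - 0\right) + 0 \cdot 4 = \left(2 + 0\right) + 0 = 2 + 0 = 2$)
$W Z = 2 \left(-2\right) = -4$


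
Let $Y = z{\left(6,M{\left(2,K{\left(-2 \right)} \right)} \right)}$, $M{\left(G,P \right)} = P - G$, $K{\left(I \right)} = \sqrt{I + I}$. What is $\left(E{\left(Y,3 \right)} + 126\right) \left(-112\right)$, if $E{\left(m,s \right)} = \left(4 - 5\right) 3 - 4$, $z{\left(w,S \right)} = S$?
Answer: $-13328$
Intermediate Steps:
$K{\left(I \right)} = \sqrt{2} \sqrt{I}$ ($K{\left(I \right)} = \sqrt{2 I} = \sqrt{2} \sqrt{I}$)
$Y = -2 + 2 i$ ($Y = \sqrt{2} \sqrt{-2} - 2 = \sqrt{2} i \sqrt{2} - 2 = 2 i - 2 = -2 + 2 i \approx -2.0 + 2.0 i$)
$E{\left(m,s \right)} = -7$ ($E{\left(m,s \right)} = \left(-1\right) 3 - 4 = -3 - 4 = -7$)
$\left(E{\left(Y,3 \right)} + 126\right) \left(-112\right) = \left(-7 + 126\right) \left(-112\right) = 119 \left(-112\right) = -13328$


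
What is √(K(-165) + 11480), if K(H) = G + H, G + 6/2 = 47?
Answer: √11359 ≈ 106.58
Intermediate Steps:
G = 44 (G = -3 + 47 = 44)
K(H) = 44 + H
√(K(-165) + 11480) = √((44 - 165) + 11480) = √(-121 + 11480) = √11359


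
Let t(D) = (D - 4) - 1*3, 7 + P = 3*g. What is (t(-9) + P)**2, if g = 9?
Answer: 16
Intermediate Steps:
P = 20 (P = -7 + 3*9 = -7 + 27 = 20)
t(D) = -7 + D (t(D) = (-4 + D) - 3 = -7 + D)
(t(-9) + P)**2 = ((-7 - 9) + 20)**2 = (-16 + 20)**2 = 4**2 = 16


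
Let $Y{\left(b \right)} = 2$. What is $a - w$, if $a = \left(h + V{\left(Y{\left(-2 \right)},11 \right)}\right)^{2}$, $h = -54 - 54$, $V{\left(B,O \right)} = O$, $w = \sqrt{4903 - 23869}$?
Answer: $9409 - i \sqrt{18966} \approx 9409.0 - 137.72 i$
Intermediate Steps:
$w = i \sqrt{18966}$ ($w = \sqrt{-18966} = i \sqrt{18966} \approx 137.72 i$)
$h = -108$
$a = 9409$ ($a = \left(-108 + 11\right)^{2} = \left(-97\right)^{2} = 9409$)
$a - w = 9409 - i \sqrt{18966}$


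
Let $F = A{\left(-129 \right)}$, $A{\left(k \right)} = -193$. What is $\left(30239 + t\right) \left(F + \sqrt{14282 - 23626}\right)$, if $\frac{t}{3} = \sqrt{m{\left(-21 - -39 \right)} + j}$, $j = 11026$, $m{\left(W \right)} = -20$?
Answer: $- \left(193 - 8 i \sqrt{146}\right) \left(30239 + 3 \sqrt{11006}\right) \approx -5.8969 \cdot 10^{6} + 2.9535 \cdot 10^{6} i$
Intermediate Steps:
$t = 3 \sqrt{11006}$ ($t = 3 \sqrt{-20 + 11026} = 3 \sqrt{11006} \approx 314.73$)
$F = -193$
$\left(30239 + t\right) \left(F + \sqrt{14282 - 23626}\right) = \left(30239 + 3 \sqrt{11006}\right) \left(-193 + \sqrt{14282 - 23626}\right) = \left(30239 + 3 \sqrt{11006}\right) \left(-193 + \sqrt{-9344}\right) = \left(30239 + 3 \sqrt{11006}\right) \left(-193 + 8 i \sqrt{146}\right) = \left(-193 + 8 i \sqrt{146}\right) \left(30239 + 3 \sqrt{11006}\right)$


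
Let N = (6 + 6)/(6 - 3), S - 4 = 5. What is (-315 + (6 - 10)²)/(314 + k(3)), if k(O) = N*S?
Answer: -299/350 ≈ -0.85429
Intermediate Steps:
S = 9 (S = 4 + 5 = 9)
N = 4 (N = 12/3 = 12*(⅓) = 4)
k(O) = 36 (k(O) = 4*9 = 36)
(-315 + (6 - 10)²)/(314 + k(3)) = (-315 + (6 - 10)²)/(314 + 36) = (-315 + (-4)²)/350 = (-315 + 16)*(1/350) = -299*1/350 = -299/350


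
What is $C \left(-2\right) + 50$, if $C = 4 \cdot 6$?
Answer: $2$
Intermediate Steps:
$C = 24$
$C \left(-2\right) + 50 = 24 \left(-2\right) + 50 = -48 + 50 = 2$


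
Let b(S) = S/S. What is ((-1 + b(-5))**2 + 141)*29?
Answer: 4089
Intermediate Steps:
b(S) = 1
((-1 + b(-5))**2 + 141)*29 = ((-1 + 1)**2 + 141)*29 = (0**2 + 141)*29 = (0 + 141)*29 = 141*29 = 4089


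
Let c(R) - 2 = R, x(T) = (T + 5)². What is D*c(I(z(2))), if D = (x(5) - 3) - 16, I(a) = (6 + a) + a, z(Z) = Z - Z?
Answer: 648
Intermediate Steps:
z(Z) = 0
I(a) = 6 + 2*a
x(T) = (5 + T)²
c(R) = 2 + R
D = 81 (D = ((5 + 5)² - 3) - 16 = (10² - 3) - 16 = (100 - 3) - 16 = 97 - 16 = 81)
D*c(I(z(2))) = 81*(2 + (6 + 2*0)) = 81*(2 + (6 + 0)) = 81*(2 + 6) = 81*8 = 648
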